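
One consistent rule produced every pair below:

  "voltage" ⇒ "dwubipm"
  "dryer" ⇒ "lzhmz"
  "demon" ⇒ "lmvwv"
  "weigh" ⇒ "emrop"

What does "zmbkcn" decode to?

rescue

Shifts by position in voltage: pos 0: v→d (+8), pos 1: o→w (+8), pos 2: l→u (+9), pos 3: t→b (+8), pos 4: a→i (+8), pos 5: g→p (+9) — repeating every 3. It's a Vigenère-style cipher with numeric key [8,8,9]: position i shifts by key[i mod 3].
Decoding zmbkcn: z−8=r, m−8=e, b−9=s, k−8=c, c−8=u, n−9=e.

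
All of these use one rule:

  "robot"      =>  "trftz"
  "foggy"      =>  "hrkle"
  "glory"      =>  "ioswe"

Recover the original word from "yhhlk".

wedge

In robot: r→t is +2, o→r is +3, b→f is +4, o→t is +5 — the shift increases by 1 each position. The shift increases by 1 at each position, starting from +2: 2, 3, 4, ….
Reversing it on yhhlk: y−2=w, h−3=e, h−4=d, l−5=g, k−6=e.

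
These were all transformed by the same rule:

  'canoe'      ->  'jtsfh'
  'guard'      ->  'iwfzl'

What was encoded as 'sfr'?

The output letters match the input read backwards, each shifted +5: canoe reversed is eonac. Read the word backwards and shift each letter +5.
Reversing it on sfr: shift back: s−5=n, f−5=a, r−5=m → nam; then reverse → man.

man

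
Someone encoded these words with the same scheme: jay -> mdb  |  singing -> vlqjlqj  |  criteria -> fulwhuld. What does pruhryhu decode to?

Compare letters: j→m is +3, a→d is +3, y→b is +3 — a constant shift. It's a constant shift of +3 (ROT3).
Reversing it on pruhryhu: p−3=m, r−3=o, u−3=r, h−3=e, r−3=o, y−3=v, h−3=e, u−3=r.

moreover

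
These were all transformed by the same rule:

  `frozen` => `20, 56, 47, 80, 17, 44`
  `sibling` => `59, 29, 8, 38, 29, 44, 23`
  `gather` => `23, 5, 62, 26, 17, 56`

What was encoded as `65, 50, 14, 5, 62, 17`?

update

The formula is n = 3×(alphabet index, a=1) + 2.
Undoing it on 65, 50, 14, 5, 62, 17: 65→(65−2)÷3=21=u, 50→(50−2)÷3=16=p, 14→(14−2)÷3=4=d, 5→(5−2)÷3=1=a, 62→(62−2)÷3=20=t, 17→(17−2)÷3=5=e.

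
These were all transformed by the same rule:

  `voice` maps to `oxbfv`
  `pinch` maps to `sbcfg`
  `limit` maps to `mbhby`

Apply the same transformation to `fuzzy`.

qtuuz

v(21)→o(14) and o(14)→x(23) fit y≡21x+15 (mod 26); the inverse of 21 mod 26 is 5. This is an affine cipher: with a=0,…,z=25, each position x becomes (21x+15) mod 26.
On fuzzy: f(5)→21·5+15≡16=q; u(20)→21·20+15≡19=t; z(25)→21·25+15≡20=u; z(25)→21·25+15≡20=u; y(24)→21·24+15≡25=z (all mod 26).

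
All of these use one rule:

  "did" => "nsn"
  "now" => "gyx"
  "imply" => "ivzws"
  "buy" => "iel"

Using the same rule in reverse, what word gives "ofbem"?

The output letters match the input read backwards, each shifted +10: did reversed is did. Read the word backwards and shift each letter +10.
Undoing it on ofbem: shift back: o−10=e, f−10=v, b−10=r, e−10=u, m−10=c → evruc; then reverse → curve.

curve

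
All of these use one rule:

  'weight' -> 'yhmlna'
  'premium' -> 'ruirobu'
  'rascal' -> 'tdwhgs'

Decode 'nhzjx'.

lever

In weight: w→y is +2, e→h is +3, i→m is +4, g→l is +5 — the shift increases by 1 each position. The shift increases by 1 at each position, starting from +2: 2, 3, 4, ….
Reversing it on nhzjx: n−2=l, h−3=e, z−4=v, j−5=e, x−6=r.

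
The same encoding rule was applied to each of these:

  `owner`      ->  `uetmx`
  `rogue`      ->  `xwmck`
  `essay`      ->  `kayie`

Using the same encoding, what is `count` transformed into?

The shifts repeat in a cycle of length 2: positions 0,1,… shift by +6, +8, then the pattern repeats.
On count: c+6=i, o+8=w, u+6=a, n+8=v, t+6=z.

iwavz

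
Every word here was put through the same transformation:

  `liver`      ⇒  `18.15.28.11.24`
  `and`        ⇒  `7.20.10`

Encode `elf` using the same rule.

Letters become their 1-based position plus 6 (so a→7, b→8, …).
On elf: e=5→11, l=12→18, f=6→12.

11.18.12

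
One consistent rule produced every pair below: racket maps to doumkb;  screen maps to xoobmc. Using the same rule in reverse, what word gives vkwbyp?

The output letters match the input read backwards, each shifted +10: racket reversed is tekcar. Read the word backwards and shift each letter +10.
Reversing it on vkwbyp: shift back: v−10=l, k−10=a, w−10=m, b−10=r, y−10=o, p−10=f → lamrof; then reverse → formal.

formal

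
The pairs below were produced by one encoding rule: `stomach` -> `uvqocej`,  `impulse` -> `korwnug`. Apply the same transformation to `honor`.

Every letter moves 2 places later in the alphabet, wrapping around z→a.
For honor: h+2=j, o+2=q, n+2=p, o+2=q, r+2=t.

jqpqt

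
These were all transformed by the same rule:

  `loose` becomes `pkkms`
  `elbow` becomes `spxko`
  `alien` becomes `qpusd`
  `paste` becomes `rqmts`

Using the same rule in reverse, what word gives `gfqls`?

This is an affine cipher: with a=0,…,z=25, each position x becomes (7x+16) mod 26.
Decoding gfqls: g(6)→15·(6−16)≡6=g; f(5)→15·(5−16)≡17=r; q(16)→15·(16−16)≡0=a; l(11)→15·(11−16)≡3=d; s(18)→15·(18−16)≡4=e (all mod 26).

grade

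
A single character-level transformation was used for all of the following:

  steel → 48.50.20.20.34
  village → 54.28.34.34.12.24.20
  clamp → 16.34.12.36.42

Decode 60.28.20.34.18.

yield

s(#19)→48 and t(#20)→50: differences scale by 2, so n = 2·pos + 10. Each letter becomes 2×(its alphabet position, a=1..z=26) + 10.
Reversing it on 60.28.20.34.18: 60→(60−10)÷2=25=y, 28→(28−10)÷2=9=i, 20→(20−10)÷2=5=e, 34→(34−10)÷2=12=l, 18→(18−10)÷2=4=d.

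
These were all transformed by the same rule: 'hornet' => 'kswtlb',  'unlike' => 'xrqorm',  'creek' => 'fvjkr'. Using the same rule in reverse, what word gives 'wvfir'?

track

In hornet: h→k is +3, o→s is +4, r→w is +5, n→t is +6 — the shift increases by 1 each position. The shift increases by 1 at each position, starting from +3: 3, 4, 5, ….
Undoing it on wvfir: w−3=t, v−4=r, f−5=a, i−6=c, r−7=k.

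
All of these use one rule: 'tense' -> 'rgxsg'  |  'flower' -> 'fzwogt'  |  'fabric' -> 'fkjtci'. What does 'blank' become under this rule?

jzkxa

t(19)→r(17) and e(4)→g(6) fit y≡25x+10 (mod 26); the inverse of 25 mod 26 is 25. Treating letters as 0–25, the rule is x ↦ 25x + 10 (mod 26).
For blank: b(1)→25·1+10≡9=j; l(11)→25·11+10≡25=z; a(0)→25·0+10≡10=k; n(13)→25·13+10≡23=x; k(10)→25·10+10≡0=a (all mod 26).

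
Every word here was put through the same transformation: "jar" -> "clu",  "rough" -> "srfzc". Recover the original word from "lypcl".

arena

The output letters match the input read backwards, each shifted +11: jar reversed is raj. The word is reversed, then every letter is shifted forward by 11.
Reversing it on lypcl: shift back: l−11=a, y−11=n, p−11=e, c−11=r, l−11=a → anera; then reverse → arena.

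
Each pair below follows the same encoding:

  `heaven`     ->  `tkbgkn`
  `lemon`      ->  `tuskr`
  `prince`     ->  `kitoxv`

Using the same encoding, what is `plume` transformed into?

ksarv

Read the word backwards and shift each letter +6.
On plume: reverse → emulp; then shift: e+6=k, m+6=s, u+6=a, l+6=r, p+6=v.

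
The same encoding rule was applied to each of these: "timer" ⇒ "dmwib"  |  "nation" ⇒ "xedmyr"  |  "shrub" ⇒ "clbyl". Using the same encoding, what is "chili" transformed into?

Shifts by position in timer: pos 0: t→d (+10), pos 1: i→m (+4), pos 2: m→w (+10), pos 3: e→i (+4) — repeating every 2. It's a Vigenère-style cipher with numeric key [10,4]: position i shifts by key[i mod 2].
On chili: c+10=m, h+4=l, i+10=s, l+4=p, i+10=s.

mlsps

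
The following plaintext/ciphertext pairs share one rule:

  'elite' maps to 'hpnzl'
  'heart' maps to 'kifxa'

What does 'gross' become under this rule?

In elite: e→h is +3, l→p is +4, i→n is +5, t→z is +6 — the shift increases by 1 each position. Each letter shifts forward by (position + 3), i.e. 3, 4, 5, … — the shift grows by one for each successive letter.
On gross: g+3=j, r+4=v, o+5=t, s+6=y, s+7=z.

jvtyz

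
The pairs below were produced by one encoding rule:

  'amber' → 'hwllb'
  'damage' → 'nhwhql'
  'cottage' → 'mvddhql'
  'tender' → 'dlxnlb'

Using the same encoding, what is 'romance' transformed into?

bvwhxml

The shift depends on letter class: consonant m→w is +10, but vowel a→h is +7. Vowels shift forward by 7 and consonants shift forward by 10.
Applying it to romance: r(cons)+10=b, o(vowel)+7=v, m(cons)+10=w, a(vowel)+7=h, n(cons)+10=x, c(cons)+10=m, e(vowel)+7=l.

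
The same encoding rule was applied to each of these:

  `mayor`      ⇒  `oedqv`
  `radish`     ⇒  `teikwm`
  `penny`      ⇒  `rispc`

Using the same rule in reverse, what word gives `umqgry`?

silent

Shifts by position in mayor: pos 0: m→o (+2), pos 1: a→e (+4), pos 2: y→d (+5), pos 3: o→q (+2), pos 4: r→v (+4) — repeating every 3. A repeating key of period 3 is used — shifts +2, +4, +5 over and over.
Undoing it on umqgry: u−2=s, m−4=i, q−5=l, g−2=e, r−4=n, y−5=t.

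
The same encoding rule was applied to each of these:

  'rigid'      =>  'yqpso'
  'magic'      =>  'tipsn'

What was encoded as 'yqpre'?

In rigid: r→y is +7, i→q is +8, g→p is +9, i→s is +10 — the shift increases by 1 each position. Letter i (0-indexed) is shifted by i+7, so successive shifts are 7, 8, 9, ….
Decoding yqpre: y−7=r, q−8=i, p−9=g, r−10=h, e−11=t.

right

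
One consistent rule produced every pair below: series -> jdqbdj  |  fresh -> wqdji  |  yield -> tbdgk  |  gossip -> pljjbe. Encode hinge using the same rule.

ibspd

Treating letters as 0–25, the rule is x ↦ 19x + 5 (mod 26).
On hinge: h(7)→19·7+5≡8=i; i(8)→19·8+5≡1=b; n(13)→19·13+5≡18=s; g(6)→19·6+5≡15=p; e(4)→19·4+5≡3=d (all mod 26).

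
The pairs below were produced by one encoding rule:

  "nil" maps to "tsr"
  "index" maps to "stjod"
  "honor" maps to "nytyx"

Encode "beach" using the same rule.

hokin

The shift depends on letter class: consonant n→t is +6, but vowel i→s is +10. Vowels shift forward by 10 and consonants shift forward by 6.
On beach: b(cons)+6=h, e(vowel)+10=o, a(vowel)+10=k, c(cons)+6=i, h(cons)+6=n.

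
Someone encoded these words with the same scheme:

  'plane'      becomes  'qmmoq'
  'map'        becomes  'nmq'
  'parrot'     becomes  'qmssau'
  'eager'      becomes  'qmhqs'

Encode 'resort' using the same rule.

sqtasu

The shift depends on letter class: consonant p→q is +1, but vowel a→m is +12. Two shifts are in play — +12 for a/e/i/o/u, +1 for every other letter.
Applying it to resort: r(cons)+1=s, e(vowel)+12=q, s(cons)+1=t, o(vowel)+12=a, r(cons)+1=s, t(cons)+1=u.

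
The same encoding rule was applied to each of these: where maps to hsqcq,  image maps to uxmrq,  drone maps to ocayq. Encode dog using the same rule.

oar

The shift depends on letter class: consonant w→h is +11, but vowel e→q is +12. Vowels shift forward by 12 and consonants shift forward by 11.
Applying it to dog: d(cons)+11=o, o(vowel)+12=a, g(cons)+11=r.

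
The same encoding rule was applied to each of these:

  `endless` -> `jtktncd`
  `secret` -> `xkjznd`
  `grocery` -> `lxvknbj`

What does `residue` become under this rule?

wkzqmep

The shift increases by 1 at each position, starting from +5: 5, 6, 7, ….
For residue: r+5=w, e+6=k, s+7=z, i+8=q, d+9=m, u+10=e, e+11=p.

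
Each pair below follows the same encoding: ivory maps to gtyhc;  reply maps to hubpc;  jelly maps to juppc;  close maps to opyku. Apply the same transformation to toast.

nyikn

i(8)→g(6) and v(21)→t(19) fit y≡3x+8 (mod 26); the inverse of 3 mod 26 is 9. This is an affine cipher: with a=0,…,z=25, each position x becomes (3x+8) mod 26.
For toast: t(19)→3·19+8≡13=n; o(14)→3·14+8≡24=y; a(0)→3·0+8≡8=i; s(18)→3·18+8≡10=k; t(19)→3·19+8≡13=n (all mod 26).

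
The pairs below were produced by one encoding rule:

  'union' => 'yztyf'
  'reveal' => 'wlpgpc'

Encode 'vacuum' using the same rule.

xffnlg

The output letters match the input read backwards, each shifted +11: union reversed is noinu. The word is reversed, then every letter is shifted forward by 11.
On vacuum: reverse → muucav; then shift: m+11=x, u+11=f, u+11=f, c+11=n, a+11=l, v+11=g.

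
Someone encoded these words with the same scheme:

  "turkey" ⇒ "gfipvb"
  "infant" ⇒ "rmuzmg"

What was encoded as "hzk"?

Each letter is replaced by its mirror in the alphabet: a↔z, b↔y, c↔x, and so on (the Atbash cipher).
Reversing it on hzk: h↔s, z↔a, k↔p.

sap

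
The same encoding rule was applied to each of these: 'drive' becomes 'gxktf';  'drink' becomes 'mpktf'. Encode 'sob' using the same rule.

Two steps: reverse the string, then apply a Caesar shift of +2.
On sob: reverse → bos; then shift: b+2=d, o+2=q, s+2=u.

dqu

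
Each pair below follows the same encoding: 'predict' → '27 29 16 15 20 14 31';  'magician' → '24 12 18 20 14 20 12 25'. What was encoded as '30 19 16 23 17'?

shelf

Each letter is replaced by its alphabet position (a=1..z=26) + 11.
Reversing it on 30 19 16 23 17: 30→(30−11)÷1=19=s, 19→(19−11)÷1=8=h, 16→(16−11)÷1=5=e, 23→(23−11)÷1=12=l, 17→(17−11)÷1=6=f.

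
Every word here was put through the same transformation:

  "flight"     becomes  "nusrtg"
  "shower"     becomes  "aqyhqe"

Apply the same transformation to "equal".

In flight: f→n is +8, l→u is +9, i→s is +10, g→r is +11 — the shift increases by 1 each position. Each letter shifts forward by (position + 8), i.e. 8, 9, 10, … — the shift grows by one for each successive letter.
For equal: e+8=m, q+9=z, u+10=e, a+11=l, l+12=x.

mzelx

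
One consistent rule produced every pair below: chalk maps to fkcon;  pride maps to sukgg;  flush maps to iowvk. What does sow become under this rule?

vqz

The shift depends on letter class: consonant c→f is +3, but vowel a→c is +2. Two shifts are in play — +2 for a/e/i/o/u, +3 for every other letter.
Applying it to sow: s(cons)+3=v, o(vowel)+2=q, w(cons)+3=z.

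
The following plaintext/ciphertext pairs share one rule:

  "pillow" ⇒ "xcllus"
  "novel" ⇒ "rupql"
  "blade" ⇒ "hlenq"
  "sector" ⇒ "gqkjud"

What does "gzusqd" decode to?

shower

p(15)→x(23) and i(8)→c(2) fit y≡3x+4 (mod 26); the inverse of 3 mod 26 is 9. Treating letters as 0–25, the rule is x ↦ 3x + 4 (mod 26).
Reversing it on gzusqd: g(6)→9·(6−4)≡18=s; z(25)→9·(25−4)≡7=h; u(20)→9·(20−4)≡14=o; s(18)→9·(18−4)≡22=w; q(16)→9·(16−4)≡4=e; d(3)→9·(3−4)≡17=r (all mod 26).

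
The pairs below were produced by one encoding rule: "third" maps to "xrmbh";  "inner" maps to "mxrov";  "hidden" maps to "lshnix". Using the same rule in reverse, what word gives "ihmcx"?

Shifts by position in third: pos 0: t→x (+4), pos 1: h→r (+10), pos 2: i→m (+4), pos 3: r→b (+10) — repeating every 2. The shifts repeat in a cycle of length 2: positions 0,1,… shift by +4, +10, then the pattern repeats.
Undoing it on ihmcx: i−4=e, h−10=x, m−4=i, c−10=s, x−4=t.

exist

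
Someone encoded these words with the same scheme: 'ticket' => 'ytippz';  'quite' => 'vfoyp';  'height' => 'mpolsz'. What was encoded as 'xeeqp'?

Shifts by position in ticket: pos 0: t→y (+5), pos 1: i→t (+11), pos 2: c→i (+6), pos 3: k→p (+5), pos 4: e→p (+11), pos 5: t→z (+6) — repeating every 3. A repeating key of period 3 is used — shifts +5, +11, +6 over and over.
Undoing it on xeeqp: x−5=s, e−11=t, e−6=y, q−5=l, p−11=e.

style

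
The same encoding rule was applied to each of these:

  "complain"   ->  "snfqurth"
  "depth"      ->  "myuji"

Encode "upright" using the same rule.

ymlnwuz

The word is reversed, then every letter is shifted forward by 5.
On upright: reverse → thgirpu; then shift: t+5=y, h+5=m, g+5=l, i+5=n, r+5=w, p+5=u, u+5=z.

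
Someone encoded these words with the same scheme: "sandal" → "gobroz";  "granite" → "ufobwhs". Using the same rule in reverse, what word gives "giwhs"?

suite

Compare letters: s→g is +14, a→o is +14, n→b is +14 — a constant shift. It's a constant shift of +14 (ROT14).
Undoing it on giwhs: g−14=s, i−14=u, w−14=i, h−14=t, s−14=e.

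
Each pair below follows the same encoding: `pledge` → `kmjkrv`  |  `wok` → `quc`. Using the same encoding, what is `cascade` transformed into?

Read the word backwards and shift each letter +6.
On cascade: reverse → edacsac; then shift: e+6=k, d+6=j, a+6=g, c+6=i, s+6=y, a+6=g, c+6=i.

kjgiygi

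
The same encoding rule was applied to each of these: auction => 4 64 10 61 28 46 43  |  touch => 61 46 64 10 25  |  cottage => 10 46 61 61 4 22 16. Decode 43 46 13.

nod

a(#1)→4 and u(#21)→64: differences scale by 3, so n = 3·pos + 1. With a=1..z=26, the number is 3·pos + 1.
Decoding 43 46 13: 43→(43−1)÷3=14=n, 46→(46−1)÷3=15=o, 13→(13−1)÷3=4=d.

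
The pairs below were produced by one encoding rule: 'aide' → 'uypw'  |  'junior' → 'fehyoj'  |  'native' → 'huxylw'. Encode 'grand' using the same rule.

a(0)→u(20) and i(8)→y(24) fit y≡7x+20 (mod 26); the inverse of 7 mod 26 is 15. This is an affine cipher: with a=0,…,z=25, each position x becomes (7x+20) mod 26.
On grand: g(6)→7·6+20≡10=k; r(17)→7·17+20≡9=j; a(0)→7·0+20≡20=u; n(13)→7·13+20≡7=h; d(3)→7·3+20≡15=p (all mod 26).

kjuhp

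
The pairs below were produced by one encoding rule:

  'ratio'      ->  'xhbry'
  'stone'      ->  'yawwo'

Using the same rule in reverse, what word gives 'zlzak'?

In ratio: r→x is +6, a→h is +7, t→b is +8, i→r is +9 — the shift increases by 1 each position. The shift increases by 1 at each position, starting from +6: 6, 7, 8, ….
Undoing it on zlzak: z−6=t, l−7=e, z−8=r, a−9=r, k−10=a.

terra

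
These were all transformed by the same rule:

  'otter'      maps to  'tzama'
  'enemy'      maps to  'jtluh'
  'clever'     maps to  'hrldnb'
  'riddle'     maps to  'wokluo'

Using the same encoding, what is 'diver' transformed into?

iocma

In otter: o→t is +5, t→z is +6, t→a is +7, e→m is +8 — the shift increases by 1 each position. The shift increases by 1 at each position, starting from +5: 5, 6, 7, ….
Applying it to diver: d+5=i, i+6=o, v+7=c, e+8=m, r+9=a.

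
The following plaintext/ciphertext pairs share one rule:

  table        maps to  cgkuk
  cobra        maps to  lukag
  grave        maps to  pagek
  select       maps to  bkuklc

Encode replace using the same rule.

akyuglk

The shift depends on letter class: consonant t→c is +9, but vowel a→g is +6. Two shifts are in play — +6 for a/e/i/o/u, +9 for every other letter.
Applying it to replace: r(cons)+9=a, e(vowel)+6=k, p(cons)+9=y, l(cons)+9=u, a(vowel)+6=g, c(cons)+9=l, e(vowel)+6=k.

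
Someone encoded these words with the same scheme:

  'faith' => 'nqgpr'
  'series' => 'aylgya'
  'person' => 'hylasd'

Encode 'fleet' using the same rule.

nzyyp

f(5)→n(13) and a(0)→q(16) fit y≡15x+16 (mod 26); the inverse of 15 mod 26 is 7. This is an affine cipher: with a=0,…,z=25, each position x becomes (15x+16) mod 26.
Applying it to fleet: f(5)→15·5+16≡13=n; l(11)→15·11+16≡25=z; e(4)→15·4+16≡24=y; e(4)→15·4+16≡24=y; t(19)→15·19+16≡15=p (all mod 26).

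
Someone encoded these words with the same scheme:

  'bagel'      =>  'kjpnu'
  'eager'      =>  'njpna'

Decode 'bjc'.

It's a constant shift of +9 (ROT9).
Decoding bjc: b−9=s, j−9=a, c−9=t.

sat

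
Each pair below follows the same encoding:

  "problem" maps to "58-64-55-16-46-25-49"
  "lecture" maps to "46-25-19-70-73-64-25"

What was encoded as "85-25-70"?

p(#16)→58 and r(#18)→64: differences scale by 3, so n = 3·pos + 10. The formula is n = 3×(alphabet index, a=1) + 10.
Decoding 85-25-70: 85→(85−10)÷3=25=y, 25→(25−10)÷3=5=e, 70→(70−10)÷3=20=t.

yet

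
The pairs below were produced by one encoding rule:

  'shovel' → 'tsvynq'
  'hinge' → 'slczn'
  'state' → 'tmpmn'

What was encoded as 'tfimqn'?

s(18)→t(19) and h(7)→s(18) fit y≡19x+15 (mod 26); the inverse of 19 mod 26 is 11. This is an affine cipher: with a=0,…,z=25, each position x becomes (19x+15) mod 26.
Undoing it on tfimqn: t(19)→11·(19−15)≡18=s; f(5)→11·(5−15)≡20=u; i(8)→11·(8−15)≡1=b; m(12)→11·(12−15)≡19=t; q(16)→11·(16−15)≡11=l; n(13)→11·(13−15)≡4=e (all mod 26).

subtle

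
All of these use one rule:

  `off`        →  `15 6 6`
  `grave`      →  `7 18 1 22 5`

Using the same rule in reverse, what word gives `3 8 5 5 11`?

o is letter #15 and maps to 15: an offset of 0. Letters become their 1-indexed alphabet positions: a=1 … z=26.
Reversing it on 3 8 5 5 11: 3=c, 8=h, 5=e, 5=e, 11=k.

cheek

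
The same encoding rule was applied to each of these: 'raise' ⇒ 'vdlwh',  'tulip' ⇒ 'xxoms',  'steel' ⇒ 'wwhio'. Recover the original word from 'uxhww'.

quest

Shifts by position in raise: pos 0: r→v (+4), pos 1: a→d (+3), pos 2: i→l (+3), pos 3: s→w (+4), pos 4: e→h (+3) — repeating every 3. It's a Vigenère-style cipher with numeric key [4,3,3]: position i shifts by key[i mod 3].
Decoding uxhww: u−4=q, x−3=u, h−3=e, w−4=s, w−3=t.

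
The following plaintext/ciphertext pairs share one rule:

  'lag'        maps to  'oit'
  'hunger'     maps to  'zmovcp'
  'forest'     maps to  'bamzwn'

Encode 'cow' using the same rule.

ewk

The output letters match the input read backwards, each shifted +8: lag reversed is gal. Read the word backwards and shift each letter +8.
On cow: reverse → woc; then shift: w+8=e, o+8=w, c+8=k.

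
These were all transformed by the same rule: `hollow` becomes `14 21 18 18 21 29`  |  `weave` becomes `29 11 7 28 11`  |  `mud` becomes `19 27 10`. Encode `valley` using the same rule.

28 7 18 18 11 31

h is letter #8 and maps to 14: an offset of 6. The number is (letter's place in the alphabet, a=1) + 6.
On valley: v=22→28, a=1→7, l=12→18, l=12→18, e=5→11, y=25→31.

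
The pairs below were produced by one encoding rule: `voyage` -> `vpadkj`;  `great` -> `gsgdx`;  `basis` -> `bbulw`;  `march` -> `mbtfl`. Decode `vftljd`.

In voyage: v→v is +0, o→p is +1, y→a is +2, a→d is +3 — the shift increases by 1 each position. Letter i (0-indexed) is shifted by i+0, so successive shifts are 0, 1, 2, ….
Undoing it on vftljd: v−0=v, f−1=e, t−2=r, l−3=i, j−4=f, d−5=y.

verify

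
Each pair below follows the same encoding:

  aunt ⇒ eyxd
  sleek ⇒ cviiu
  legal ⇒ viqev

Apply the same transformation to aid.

emn

The shift depends on letter class: consonant n→x is +10, but vowel a→e is +4. Vowels shift forward by 4 and consonants shift forward by 10.
For aid: a(vowel)+4=e, i(vowel)+4=m, d(cons)+10=n.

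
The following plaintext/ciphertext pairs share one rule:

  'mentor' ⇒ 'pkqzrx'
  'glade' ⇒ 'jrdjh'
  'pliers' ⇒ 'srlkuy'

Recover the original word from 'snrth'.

The shifts repeat in a cycle of length 2: positions 0,1,… shift by +3, +6, then the pattern repeats.
Reversing it on snrth: s−3=p, n−6=h, r−3=o, t−6=n, h−3=e.

phone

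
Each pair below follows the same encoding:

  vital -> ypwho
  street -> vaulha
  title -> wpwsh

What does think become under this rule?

Shifts by position in vital: pos 0: v→y (+3), pos 1: i→p (+7), pos 2: t→w (+3), pos 3: a→h (+7) — repeating every 2. The shifts repeat in a cycle of length 2: positions 0,1,… shift by +3, +7, then the pattern repeats.
Applying it to think: t+3=w, h+7=o, i+3=l, n+7=u, k+3=n.

wolun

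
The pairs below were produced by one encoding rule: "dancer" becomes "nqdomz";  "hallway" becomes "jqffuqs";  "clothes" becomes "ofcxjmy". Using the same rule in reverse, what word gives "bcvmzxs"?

d(3)→n(13) and a(0)→q(16) fit y≡25x+16 (mod 26); the inverse of 25 mod 26 is 25. Treating letters as 0–25, the rule is x ↦ 25x + 16 (mod 26).
Reversing it on bcvmzxs: b(1)→25·(1−16)≡15=p; c(2)→25·(2−16)≡14=o; v(21)→25·(21−16)≡21=v; m(12)→25·(12−16)≡4=e; z(25)→25·(25−16)≡17=r; x(23)→25·(23−16)≡19=t; s(18)→25·(18−16)≡24=y (all mod 26).

poverty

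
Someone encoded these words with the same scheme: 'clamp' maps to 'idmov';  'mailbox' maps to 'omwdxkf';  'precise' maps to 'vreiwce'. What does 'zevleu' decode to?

nephew

c(2)→i(8) and l(11)→d(3) fit y≡11x+12 (mod 26); the inverse of 11 mod 26 is 19. Each letter's alphabet position (a=0..z=25) is mapped through 11·x+12 mod 26 — an affine cipher.
Reversing it on zevleu: z(25)→19·(25−12)≡13=n; e(4)→19·(4−12)≡4=e; v(21)→19·(21−12)≡15=p; l(11)→19·(11−12)≡7=h; e(4)→19·(4−12)≡4=e; u(20)→19·(20−12)≡22=w (all mod 26).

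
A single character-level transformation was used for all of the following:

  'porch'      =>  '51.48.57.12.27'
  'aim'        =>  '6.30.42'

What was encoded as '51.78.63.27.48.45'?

python

p(#16)→51 and o(#15)→48: differences scale by 3, so n = 3·pos + 3. The formula is n = 3×(alphabet index, a=1) + 3.
Undoing it on 51.78.63.27.48.45: 51→(51−3)÷3=16=p, 78→(78−3)÷3=25=y, 63→(63−3)÷3=20=t, 27→(27−3)÷3=8=h, 48→(48−3)÷3=15=o, 45→(45−3)÷3=14=n.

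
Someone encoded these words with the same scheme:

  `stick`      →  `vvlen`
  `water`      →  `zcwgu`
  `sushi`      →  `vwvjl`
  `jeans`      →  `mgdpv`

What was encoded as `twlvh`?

Shifts by position in stick: pos 0: s→v (+3), pos 1: t→v (+2), pos 2: i→l (+3), pos 3: c→e (+2) — repeating every 2. It's a Vigenère-style cipher with numeric key [3,2]: position i shifts by key[i mod 2].
Reversing it on twlvh: t−3=q, w−2=u, l−3=i, v−2=t, h−3=e.

quite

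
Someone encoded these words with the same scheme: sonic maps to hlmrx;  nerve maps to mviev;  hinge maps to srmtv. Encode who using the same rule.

dsl

Each pair mirrors across the alphabet (s↔h, o↔l, n↔m): positions sum to 25. Each letter is replaced by its mirror in the alphabet: a↔z, b↔y, c↔x, and so on (the Atbash cipher).
On who: w↔d, h↔s, o↔l.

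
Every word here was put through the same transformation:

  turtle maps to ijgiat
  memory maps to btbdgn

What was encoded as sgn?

dry

Compare letters: t→i is +15, u→j is +15, r→g is +15 — a constant shift. This is a Caesar cipher with shift 15.
Decoding sgn: s−15=d, g−15=r, n−15=y.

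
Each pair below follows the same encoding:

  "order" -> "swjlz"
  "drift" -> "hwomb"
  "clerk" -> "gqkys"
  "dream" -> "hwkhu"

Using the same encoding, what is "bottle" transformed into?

In order: o→s is +4, r→w is +5, d→j is +6, e→l is +7 — the shift increases by 1 each position. Each letter shifts forward by (position + 4), i.e. 4, 5, 6, … — the shift grows by one for each successive letter.
Applying it to bottle: b+4=f, o+5=t, t+6=z, t+7=a, l+8=t, e+9=n.

ftzatn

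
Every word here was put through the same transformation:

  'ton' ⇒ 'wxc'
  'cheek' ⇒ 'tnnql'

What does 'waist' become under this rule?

Two steps: reverse the string, then apply a Caesar shift of +9.
For waist: reverse → tsiaw; then shift: t+9=c, s+9=b, i+9=r, a+9=j, w+9=f.

cbrjf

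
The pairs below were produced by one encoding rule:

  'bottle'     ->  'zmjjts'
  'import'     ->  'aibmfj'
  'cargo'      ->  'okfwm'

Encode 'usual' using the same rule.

This is an affine cipher: with a=0,…,z=25, each position x becomes (15x+10) mod 26.
For usual: u(20)→15·20+10≡24=y; s(18)→15·18+10≡20=u; u(20)→15·20+10≡24=y; a(0)→15·0+10≡10=k; l(11)→15·11+10≡19=t (all mod 26).

yuykt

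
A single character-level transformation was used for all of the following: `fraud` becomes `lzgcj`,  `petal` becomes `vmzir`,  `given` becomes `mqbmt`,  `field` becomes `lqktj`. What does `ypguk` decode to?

shame

Shifts by position in fraud: pos 0: f→l (+6), pos 1: r→z (+8), pos 2: a→g (+6), pos 3: u→c (+8) — repeating every 2. It's a Vigenère-style cipher with numeric key [6,8]: position i shifts by key[i mod 2].
Decoding ypguk: y−6=s, p−8=h, g−6=a, u−8=m, k−6=e.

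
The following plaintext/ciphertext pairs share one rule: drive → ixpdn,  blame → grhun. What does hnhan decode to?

chase

In drive: d→i is +5, r→x is +6, i→p is +7, v→d is +8 — the shift increases by 1 each position. The shift increases by 1 at each position, starting from +5: 5, 6, 7, ….
Undoing it on hnhan: h−5=c, n−6=h, h−7=a, a−8=s, n−9=e.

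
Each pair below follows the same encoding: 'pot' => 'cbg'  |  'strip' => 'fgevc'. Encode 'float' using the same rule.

sybng

Compare letters: p→c is +13, o→b is +13, t→g is +13 — a constant shift. It's a constant shift of +13 (ROT13).
Applying it to float: f+13=s, l+13=y, o+13=b, a+13=n, t+13=g.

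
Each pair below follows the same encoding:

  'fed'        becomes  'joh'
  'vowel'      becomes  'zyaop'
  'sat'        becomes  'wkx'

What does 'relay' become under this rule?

The shift depends on letter class: consonant f→j is +4, but vowel e→o is +10. Vowels shift forward by 10 and consonants shift forward by 4.
For relay: r(cons)+4=v, e(vowel)+10=o, l(cons)+4=p, a(vowel)+10=k, y(cons)+4=c.

vopkc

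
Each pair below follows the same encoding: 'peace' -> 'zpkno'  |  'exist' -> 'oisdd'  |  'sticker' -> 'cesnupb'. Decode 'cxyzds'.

smooth

It's a Vigenère-style cipher with numeric key [10,11]: position i shifts by key[i mod 2].
Reversing it on cxyzds: c−10=s, x−11=m, y−10=o, z−11=o, d−10=t, s−11=h.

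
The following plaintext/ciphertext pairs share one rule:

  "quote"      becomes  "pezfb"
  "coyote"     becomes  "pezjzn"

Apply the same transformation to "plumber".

cpmxfwa

Two steps: reverse the string, then apply a Caesar shift of +11.
Applying it to plumber: reverse → rebmulp; then shift: r+11=c, e+11=p, b+11=m, m+11=x, u+11=f, l+11=w, p+11=a.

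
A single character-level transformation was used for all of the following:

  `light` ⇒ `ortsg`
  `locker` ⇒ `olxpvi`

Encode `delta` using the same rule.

Each pair mirrors across the alphabet (l↔o, i↔r, g↔t): positions sum to 25. Each letter is replaced by its mirror in the alphabet: a↔z, b↔y, c↔x, and so on (the Atbash cipher).
Applying it to delta: d↔w, e↔v, l↔o, t↔g, a↔z.

wvogz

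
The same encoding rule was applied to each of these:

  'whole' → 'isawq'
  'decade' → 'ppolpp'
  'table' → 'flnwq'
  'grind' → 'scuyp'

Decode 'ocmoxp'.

cradle

Shifts by position in whole: pos 0: w→i (+12), pos 1: h→s (+11), pos 2: o→a (+12), pos 3: l→w (+11) — repeating every 2. A repeating key of period 2 is used — shifts +12, +11 over and over.
Reversing it on ocmoxp: o−12=c, c−11=r, m−12=a, o−11=d, x−12=l, p−11=e.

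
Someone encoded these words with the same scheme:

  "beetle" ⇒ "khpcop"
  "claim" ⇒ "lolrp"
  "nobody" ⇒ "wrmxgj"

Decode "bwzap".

storm

Shifts by position in beetle: pos 0: b→k (+9), pos 1: e→h (+3), pos 2: e→p (+11), pos 3: t→c (+9), pos 4: l→o (+3), pos 5: e→p (+11) — repeating every 3. A repeating key of period 3 is used — shifts +9, +3, +11 over and over.
Decoding bwzap: b−9=s, w−3=t, z−11=o, a−9=r, p−3=m.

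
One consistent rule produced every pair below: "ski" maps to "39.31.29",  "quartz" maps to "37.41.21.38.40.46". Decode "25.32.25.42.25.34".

s is letter #19 and maps to 39: an offset of 20. Letters become their 1-based position plus 20 (so a→21, b→22, …).
Decoding 25.32.25.42.25.34: 25→(25−20)÷1=5=e, 32→(32−20)÷1=12=l, 25→(25−20)÷1=5=e, 42→(42−20)÷1=22=v, 25→(25−20)÷1=5=e, 34→(34−20)÷1=14=n.

eleven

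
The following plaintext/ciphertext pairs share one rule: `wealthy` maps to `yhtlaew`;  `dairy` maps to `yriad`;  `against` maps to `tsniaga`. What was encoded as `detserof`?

forested

The output letters match the input read backwards: wealthy reversed is yhtlaew. The word is simply reversed.
Reversing it on detserof: then reverse → forested.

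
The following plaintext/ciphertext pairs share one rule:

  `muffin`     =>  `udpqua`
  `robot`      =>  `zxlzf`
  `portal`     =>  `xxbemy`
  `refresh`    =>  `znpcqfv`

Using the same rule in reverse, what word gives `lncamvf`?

In muffin: m→u is +8, u→d is +9, f→p is +10, f→q is +11 — the shift increases by 1 each position. Each letter shifts forward by (position + 8), i.e. 8, 9, 10, … — the shift grows by one for each successive letter.
Undoing it on lncamvf: l−8=d, n−9=e, c−10=s, a−11=p, m−12=a, v−13=i, f−14=r.

despair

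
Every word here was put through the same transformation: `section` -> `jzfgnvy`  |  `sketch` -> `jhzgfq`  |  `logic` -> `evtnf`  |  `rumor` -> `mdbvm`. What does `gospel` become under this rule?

Treating letters as 0–25, the rule is x ↦ 23x + 11 (mod 26).
Applying it to gospel: g(6)→23·6+11≡19=t; o(14)→23·14+11≡21=v; s(18)→23·18+11≡9=j; p(15)→23·15+11≡18=s; e(4)→23·4+11≡25=z; l(11)→23·11+11≡4=e (all mod 26).

tvjsze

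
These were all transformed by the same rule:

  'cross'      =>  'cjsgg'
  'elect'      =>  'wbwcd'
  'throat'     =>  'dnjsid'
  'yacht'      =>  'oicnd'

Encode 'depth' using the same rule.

This is an affine cipher: with a=0,…,z=25, each position x becomes (23x+8) mod 26.
For depth: d(3)→23·3+8≡25=z; e(4)→23·4+8≡22=w; p(15)→23·15+8≡15=p; t(19)→23·19+8≡3=d; h(7)→23·7+8≡13=n (all mod 26).

zwpdn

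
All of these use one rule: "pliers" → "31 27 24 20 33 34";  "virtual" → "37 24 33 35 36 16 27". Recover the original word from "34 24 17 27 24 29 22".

sibling

p is letter #16 and maps to 31: an offset of 15. Letters become their 1-based position plus 15 (so a→16, b→17, …).
Decoding 34 24 17 27 24 29 22: 34→(34−15)÷1=19=s, 24→(24−15)÷1=9=i, 17→(17−15)÷1=2=b, 27→(27−15)÷1=12=l, 24→(24−15)÷1=9=i, 29→(29−15)÷1=14=n, 22→(22−15)÷1=7=g.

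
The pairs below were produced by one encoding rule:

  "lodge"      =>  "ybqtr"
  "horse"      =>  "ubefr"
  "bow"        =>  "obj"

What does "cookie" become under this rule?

Compare letters: l→y is +13, o→b is +13, d→q is +13 — a constant shift. This is a Caesar cipher with shift 13.
For cookie: c+13=p, o+13=b, o+13=b, k+13=x, i+13=v, e+13=r.

pbbxvr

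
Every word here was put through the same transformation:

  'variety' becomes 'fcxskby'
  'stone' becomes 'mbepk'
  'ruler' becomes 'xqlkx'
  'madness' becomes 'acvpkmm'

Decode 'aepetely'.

v(21)→f(5) and a(0)→c(2) fit y≡15x+2 (mod 26); the inverse of 15 mod 26 is 7. Treating letters as 0–25, the rule is x ↦ 15x + 2 (mod 26).
Decoding aepetely: a(0)→7·(0−2)≡12=m; e(4)→7·(4−2)≡14=o; p(15)→7·(15−2)≡13=n; e(4)→7·(4−2)≡14=o; t(19)→7·(19−2)≡15=p; e(4)→7·(4−2)≡14=o; l(11)→7·(11−2)≡11=l; y(24)→7·(24−2)≡24=y (all mod 26).

monopoly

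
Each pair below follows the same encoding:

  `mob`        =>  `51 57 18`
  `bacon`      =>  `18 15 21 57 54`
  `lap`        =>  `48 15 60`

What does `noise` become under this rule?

54 57 39 69 27

Each letter becomes 3×(its alphabet position, a=1..z=26) + 12.
Applying it to noise: n=14→54, o=15→57, i=9→39, s=19→69, e=5→27.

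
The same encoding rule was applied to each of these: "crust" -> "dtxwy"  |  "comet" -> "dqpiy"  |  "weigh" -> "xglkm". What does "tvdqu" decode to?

stamp

In crust: c→d is +1, r→t is +2, u→x is +3, s→w is +4 — the shift increases by 1 each position. The shift increases by 1 at each position, starting from +1: 1, 2, 3, ….
Undoing it on tvdqu: t−1=s, v−2=t, d−3=a, q−4=m, u−5=p.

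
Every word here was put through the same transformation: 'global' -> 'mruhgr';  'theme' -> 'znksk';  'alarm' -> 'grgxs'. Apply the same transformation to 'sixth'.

yodzn

This is a Caesar cipher with shift 6.
Applying it to sixth: s+6=y, i+6=o, x+6=d, t+6=z, h+6=n.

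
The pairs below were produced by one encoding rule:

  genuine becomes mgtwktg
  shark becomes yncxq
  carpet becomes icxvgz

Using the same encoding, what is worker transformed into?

The rule splits by letter class: vowels +2, consonants +6.
For worker: w(cons)+6=c, o(vowel)+2=q, r(cons)+6=x, k(cons)+6=q, e(vowel)+2=g, r(cons)+6=x.

cqxqgx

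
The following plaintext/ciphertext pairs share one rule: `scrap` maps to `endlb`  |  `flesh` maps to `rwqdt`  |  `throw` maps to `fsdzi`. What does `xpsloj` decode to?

Shifts by position in scrap: pos 0: s→e (+12), pos 1: c→n (+11), pos 2: r→d (+12), pos 3: a→l (+11) — repeating every 2. It's a Vigenère-style cipher with numeric key [12,11]: position i shifts by key[i mod 2].
Undoing it on xpsloj: x−12=l, p−11=e, s−12=g, l−11=a, o−12=c, j−11=y.

legacy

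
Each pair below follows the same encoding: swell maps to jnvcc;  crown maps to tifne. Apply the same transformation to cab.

trs

Compare letters: s→j is +17, w→n is +17, e→v is +17 — a constant shift. This is a Caesar cipher with shift 17.
On cab: c+17=t, a+17=r, b+17=s.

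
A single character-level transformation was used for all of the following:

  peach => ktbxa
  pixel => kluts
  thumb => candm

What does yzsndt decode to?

volume

p(15)→k(10) and e(4)→t(19) fit y≡11x+1 (mod 26); the inverse of 11 mod 26 is 19. Treating letters as 0–25, the rule is x ↦ 11x + 1 (mod 26).
Undoing it on yzsndt: y(24)→19·(24−1)≡21=v; z(25)→19·(25−1)≡14=o; s(18)→19·(18−1)≡11=l; n(13)→19·(13−1)≡20=u; d(3)→19·(3−1)≡12=m; t(19)→19·(19−1)≡4=e (all mod 26).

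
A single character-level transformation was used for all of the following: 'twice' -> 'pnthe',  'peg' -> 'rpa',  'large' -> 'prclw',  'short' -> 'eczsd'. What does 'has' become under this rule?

dls

The output letters match the input read backwards, each shifted +11: twice reversed is eciwt. The word is reversed, then every letter is shifted forward by 11.
For has: reverse → sah; then shift: s+11=d, a+11=l, h+11=s.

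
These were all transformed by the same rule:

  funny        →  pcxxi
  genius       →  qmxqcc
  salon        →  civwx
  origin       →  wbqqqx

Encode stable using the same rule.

cdilvm

The shift depends on letter class: consonant f→p is +10, but vowel u→c is +8. Two shifts are in play — +8 for a/e/i/o/u, +10 for every other letter.
On stable: s(cons)+10=c, t(cons)+10=d, a(vowel)+8=i, b(cons)+10=l, l(cons)+10=v, e(vowel)+8=m.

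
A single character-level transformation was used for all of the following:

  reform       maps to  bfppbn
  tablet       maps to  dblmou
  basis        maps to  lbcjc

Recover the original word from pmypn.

It's a Vigenère-style cipher with numeric key [10,1]: position i shifts by key[i mod 2].
Decoding pmypn: p−10=f, m−1=l, y−10=o, p−1=o, n−10=d.

flood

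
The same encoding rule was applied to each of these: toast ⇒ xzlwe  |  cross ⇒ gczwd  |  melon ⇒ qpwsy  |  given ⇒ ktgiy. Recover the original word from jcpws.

fresh

Shifts by position in toast: pos 0: t→x (+4), pos 1: o→z (+11), pos 2: a→l (+11), pos 3: s→w (+4), pos 4: t→e (+11) — repeating every 3. The shifts repeat in a cycle of length 3: positions 0,1,… shift by +4, +11, +11, then the pattern repeats.
Decoding jcpws: j−4=f, c−11=r, p−11=e, w−4=s, s−11=h.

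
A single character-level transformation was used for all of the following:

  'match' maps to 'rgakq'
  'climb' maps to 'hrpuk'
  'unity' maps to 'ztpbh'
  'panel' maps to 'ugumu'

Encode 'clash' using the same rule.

hrhaq

Each letter shifts forward by (position + 5), i.e. 5, 6, 7, … — the shift grows by one for each successive letter.
For clash: c+5=h, l+6=r, a+7=h, s+8=a, h+9=q.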